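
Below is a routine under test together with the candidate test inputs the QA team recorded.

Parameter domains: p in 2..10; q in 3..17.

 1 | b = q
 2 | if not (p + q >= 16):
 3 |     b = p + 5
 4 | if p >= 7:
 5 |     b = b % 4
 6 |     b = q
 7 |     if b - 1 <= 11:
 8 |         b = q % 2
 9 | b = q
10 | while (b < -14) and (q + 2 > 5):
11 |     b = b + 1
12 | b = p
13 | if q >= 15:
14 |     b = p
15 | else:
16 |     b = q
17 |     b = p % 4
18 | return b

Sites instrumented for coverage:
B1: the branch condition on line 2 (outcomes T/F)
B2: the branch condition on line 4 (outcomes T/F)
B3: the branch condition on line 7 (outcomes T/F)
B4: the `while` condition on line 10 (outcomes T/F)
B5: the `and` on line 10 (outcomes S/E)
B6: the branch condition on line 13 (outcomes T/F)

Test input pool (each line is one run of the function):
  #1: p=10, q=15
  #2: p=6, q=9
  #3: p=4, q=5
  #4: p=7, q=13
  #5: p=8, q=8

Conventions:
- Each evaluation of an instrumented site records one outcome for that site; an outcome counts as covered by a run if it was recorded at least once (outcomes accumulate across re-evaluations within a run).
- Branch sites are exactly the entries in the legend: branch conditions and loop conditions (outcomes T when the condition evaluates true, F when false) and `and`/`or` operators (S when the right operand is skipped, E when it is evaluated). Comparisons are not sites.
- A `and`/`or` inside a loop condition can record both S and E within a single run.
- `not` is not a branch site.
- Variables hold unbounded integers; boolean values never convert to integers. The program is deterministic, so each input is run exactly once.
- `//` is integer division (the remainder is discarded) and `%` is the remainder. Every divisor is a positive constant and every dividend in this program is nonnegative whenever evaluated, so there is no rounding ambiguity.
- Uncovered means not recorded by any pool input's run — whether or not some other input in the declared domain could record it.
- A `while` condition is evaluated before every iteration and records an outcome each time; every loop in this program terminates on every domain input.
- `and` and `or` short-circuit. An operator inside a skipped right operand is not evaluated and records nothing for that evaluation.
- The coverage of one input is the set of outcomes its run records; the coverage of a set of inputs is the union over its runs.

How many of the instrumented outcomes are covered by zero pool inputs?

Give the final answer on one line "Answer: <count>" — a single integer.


input #1 (p=10, q=15): events B1->F, B2->T, B3->F, B5->S, B4->F, B6->T; covers B1=F, B2=T, B3=F, B4=F, B5=S, B6=T
input #2 (p=6, q=9): events B1->T, B2->F, B5->S, B4->F, B6->F; covers B1=T, B2=F, B4=F, B5=S, B6=F
input #3 (p=4, q=5): events B1->T, B2->F, B5->S, B4->F, B6->F; covers B1=T, B2=F, B4=F, B5=S, B6=F
input #4 (p=7, q=13): events B1->F, B2->T, B3->F, B5->S, B4->F, B6->F; covers B1=F, B2=T, B3=F, B4=F, B5=S, B6=F
input #5 (p=8, q=8): events B1->F, B2->T, B3->T, B5->S, B4->F, B6->F; covers B1=F, B2=T, B3=T, B4=F, B5=S, B6=F
union over the pool: B1=T, B1=F, B2=T, B2=F, B3=T, B3=F, B4=F, B5=S, B6=T, B6=F
uncovered (2 of 12): B4=T, B5=E
Answer: 2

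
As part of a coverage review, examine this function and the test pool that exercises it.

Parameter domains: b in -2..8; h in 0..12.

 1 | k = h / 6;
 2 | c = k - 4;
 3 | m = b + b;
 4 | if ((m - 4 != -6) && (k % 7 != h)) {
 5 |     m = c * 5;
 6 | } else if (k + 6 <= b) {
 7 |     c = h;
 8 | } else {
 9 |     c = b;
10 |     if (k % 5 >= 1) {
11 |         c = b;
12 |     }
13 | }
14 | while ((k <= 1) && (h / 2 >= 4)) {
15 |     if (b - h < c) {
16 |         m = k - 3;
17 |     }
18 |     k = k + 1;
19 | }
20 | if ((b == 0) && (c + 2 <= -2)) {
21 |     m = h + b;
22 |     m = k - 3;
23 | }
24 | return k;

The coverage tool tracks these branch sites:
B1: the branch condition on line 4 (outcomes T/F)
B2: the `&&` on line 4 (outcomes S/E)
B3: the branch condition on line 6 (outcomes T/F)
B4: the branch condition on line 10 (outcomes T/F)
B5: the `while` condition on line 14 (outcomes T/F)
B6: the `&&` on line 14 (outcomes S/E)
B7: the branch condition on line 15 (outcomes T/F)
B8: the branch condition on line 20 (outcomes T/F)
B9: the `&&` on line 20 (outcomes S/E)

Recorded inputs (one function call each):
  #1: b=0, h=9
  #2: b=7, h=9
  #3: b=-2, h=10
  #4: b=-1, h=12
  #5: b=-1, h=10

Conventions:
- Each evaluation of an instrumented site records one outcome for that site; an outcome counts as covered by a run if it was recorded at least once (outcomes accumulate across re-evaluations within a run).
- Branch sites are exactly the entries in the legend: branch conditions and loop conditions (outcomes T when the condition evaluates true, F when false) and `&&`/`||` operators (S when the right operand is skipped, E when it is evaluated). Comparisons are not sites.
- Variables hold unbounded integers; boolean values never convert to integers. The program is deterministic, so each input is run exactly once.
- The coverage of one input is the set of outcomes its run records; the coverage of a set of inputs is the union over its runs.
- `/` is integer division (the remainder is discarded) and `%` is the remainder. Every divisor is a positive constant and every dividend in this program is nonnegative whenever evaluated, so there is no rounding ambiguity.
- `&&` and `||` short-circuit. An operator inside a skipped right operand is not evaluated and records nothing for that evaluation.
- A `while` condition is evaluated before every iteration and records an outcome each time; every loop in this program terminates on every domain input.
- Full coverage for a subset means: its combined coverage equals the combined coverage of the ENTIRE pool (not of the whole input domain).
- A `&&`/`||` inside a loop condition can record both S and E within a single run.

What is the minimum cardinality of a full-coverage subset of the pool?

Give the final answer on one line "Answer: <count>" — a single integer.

test 1 (b=0, h=9) hits B1=T, B2=E, B5=T, B5=F, B6=S, B6=E, B7=T, B8=F, B9=E
test 2 (b=7, h=9) hits B1=T, B2=E, B5=T, B5=F, B6=S, B6=E, B7=F, B8=F, B9=S
test 3 (b=-2, h=10) hits B1=T, B2=E, B5=T, B5=F, B6=S, B6=E, B7=T, B8=F, B9=S
test 4 (b=-1, h=12) hits B1=F, B2=S, B3=F, B4=T, B5=F, B6=S, B8=F, B9=S
test 5 (b=-1, h=10) hits B1=F, B2=S, B3=F, B4=T, B5=T, B5=F, B6=S, B6=E, B7=T, B8=F, B9=S
union over all inputs: B1=T, B1=F, B2=S, B2=E, B3=F, B4=T, B5=T, B5=F, B6=S, B6=E, B7=T, B7=F, B8=F, B9=S, B9=E (15 outcomes)
every size-1 subset falls short of the 15 outcomes (best: 11/15)
every size-2 subset falls short of the 15 outcomes (best: 14/15)
inputs {1, 2, 4} (size 3) cover everything; no size-3 subset with a lexicographically smaller index list covers all 15

Answer: 3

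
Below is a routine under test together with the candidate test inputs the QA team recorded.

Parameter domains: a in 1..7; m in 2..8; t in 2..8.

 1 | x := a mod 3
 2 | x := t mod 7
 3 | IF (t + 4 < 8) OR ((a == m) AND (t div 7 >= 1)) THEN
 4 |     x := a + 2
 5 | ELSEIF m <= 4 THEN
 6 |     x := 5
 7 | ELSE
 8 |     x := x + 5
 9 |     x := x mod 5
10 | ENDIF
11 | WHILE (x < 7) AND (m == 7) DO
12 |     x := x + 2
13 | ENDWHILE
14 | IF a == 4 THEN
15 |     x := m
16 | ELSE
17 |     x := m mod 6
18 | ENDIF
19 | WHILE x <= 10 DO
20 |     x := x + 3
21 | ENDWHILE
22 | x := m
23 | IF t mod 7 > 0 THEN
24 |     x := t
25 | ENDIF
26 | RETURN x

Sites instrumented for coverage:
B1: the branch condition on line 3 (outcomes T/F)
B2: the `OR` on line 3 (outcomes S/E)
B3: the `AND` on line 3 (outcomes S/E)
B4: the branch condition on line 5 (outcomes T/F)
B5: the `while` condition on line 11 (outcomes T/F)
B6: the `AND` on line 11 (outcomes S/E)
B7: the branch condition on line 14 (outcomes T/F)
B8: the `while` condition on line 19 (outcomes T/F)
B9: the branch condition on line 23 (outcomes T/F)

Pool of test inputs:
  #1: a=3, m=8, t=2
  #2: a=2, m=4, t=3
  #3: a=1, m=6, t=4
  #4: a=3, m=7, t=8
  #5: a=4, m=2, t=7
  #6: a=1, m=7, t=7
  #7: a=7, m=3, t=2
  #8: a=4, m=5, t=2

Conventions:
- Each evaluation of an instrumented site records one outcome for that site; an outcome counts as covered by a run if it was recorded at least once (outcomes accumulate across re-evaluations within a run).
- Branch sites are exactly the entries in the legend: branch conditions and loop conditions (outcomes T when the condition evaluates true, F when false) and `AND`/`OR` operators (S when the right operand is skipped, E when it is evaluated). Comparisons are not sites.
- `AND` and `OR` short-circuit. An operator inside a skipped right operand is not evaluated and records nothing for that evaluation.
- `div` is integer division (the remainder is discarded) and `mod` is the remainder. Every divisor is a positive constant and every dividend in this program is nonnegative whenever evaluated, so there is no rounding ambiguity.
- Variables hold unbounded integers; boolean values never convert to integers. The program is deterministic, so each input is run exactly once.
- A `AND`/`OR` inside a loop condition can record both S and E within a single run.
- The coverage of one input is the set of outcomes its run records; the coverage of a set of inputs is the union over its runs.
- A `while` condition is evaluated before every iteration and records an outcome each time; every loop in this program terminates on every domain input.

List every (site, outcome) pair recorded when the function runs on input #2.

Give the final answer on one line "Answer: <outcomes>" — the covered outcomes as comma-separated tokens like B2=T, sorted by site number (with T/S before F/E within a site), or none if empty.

Running input #2 (a=2, m=4, t=3), event by event:
  B2->S, B1->T, B6->E, B5->F, B7->F, B8->T, B8->T, B8->T, B8->F, B9->T
distinct outcomes covered: B1=T, B2=S, B5=F, B6=E, B7=F, B8=T, B8=F, B9=T

Answer: B1=T, B2=S, B5=F, B6=E, B7=F, B8=T, B8=F, B9=T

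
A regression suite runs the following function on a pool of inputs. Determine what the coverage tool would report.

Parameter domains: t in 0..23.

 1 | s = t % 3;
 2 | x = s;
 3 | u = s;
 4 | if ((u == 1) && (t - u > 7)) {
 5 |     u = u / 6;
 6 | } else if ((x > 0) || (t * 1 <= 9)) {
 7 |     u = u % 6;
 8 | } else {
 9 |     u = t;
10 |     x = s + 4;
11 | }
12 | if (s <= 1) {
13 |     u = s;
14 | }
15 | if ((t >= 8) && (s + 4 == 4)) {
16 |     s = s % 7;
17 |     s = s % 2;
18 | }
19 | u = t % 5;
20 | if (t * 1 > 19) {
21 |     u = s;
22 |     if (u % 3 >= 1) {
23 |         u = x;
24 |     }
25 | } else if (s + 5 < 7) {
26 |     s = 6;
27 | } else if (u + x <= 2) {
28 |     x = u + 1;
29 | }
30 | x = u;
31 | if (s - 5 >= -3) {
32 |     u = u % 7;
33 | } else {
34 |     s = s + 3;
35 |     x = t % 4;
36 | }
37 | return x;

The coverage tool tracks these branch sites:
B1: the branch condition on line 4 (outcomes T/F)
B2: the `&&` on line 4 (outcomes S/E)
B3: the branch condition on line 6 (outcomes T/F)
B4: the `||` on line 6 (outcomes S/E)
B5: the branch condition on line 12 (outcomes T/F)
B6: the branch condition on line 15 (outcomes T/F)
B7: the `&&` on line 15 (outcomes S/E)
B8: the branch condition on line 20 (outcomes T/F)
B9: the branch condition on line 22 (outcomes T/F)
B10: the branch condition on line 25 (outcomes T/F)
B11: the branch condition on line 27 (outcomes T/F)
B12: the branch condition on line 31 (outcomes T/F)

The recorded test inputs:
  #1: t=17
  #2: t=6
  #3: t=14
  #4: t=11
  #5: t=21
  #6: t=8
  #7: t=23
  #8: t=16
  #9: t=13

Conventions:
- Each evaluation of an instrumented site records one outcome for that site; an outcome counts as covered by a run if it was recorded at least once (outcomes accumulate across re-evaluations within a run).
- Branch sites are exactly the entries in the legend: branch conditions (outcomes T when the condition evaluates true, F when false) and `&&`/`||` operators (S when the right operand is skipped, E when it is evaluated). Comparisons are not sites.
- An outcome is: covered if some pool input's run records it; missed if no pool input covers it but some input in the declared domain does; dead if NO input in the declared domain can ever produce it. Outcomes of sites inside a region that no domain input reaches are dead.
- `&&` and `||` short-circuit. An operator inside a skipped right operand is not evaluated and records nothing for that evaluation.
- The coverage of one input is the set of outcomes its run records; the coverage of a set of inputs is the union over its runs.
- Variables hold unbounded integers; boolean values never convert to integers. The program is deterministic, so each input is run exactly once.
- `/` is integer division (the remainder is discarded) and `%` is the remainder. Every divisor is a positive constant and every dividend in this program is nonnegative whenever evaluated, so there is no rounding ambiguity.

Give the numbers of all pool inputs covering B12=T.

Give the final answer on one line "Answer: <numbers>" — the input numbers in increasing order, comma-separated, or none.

input #1 (t=17): produces B12=T
input #2 (t=6): produces B12=T
input #3 (t=14): produces B12=T
input #4 (t=11): produces B12=T
input #5 (t=21): does not produce B12=T
input #6 (t=8): produces B12=T
input #7 (t=23): produces B12=T
input #8 (t=16): produces B12=T
input #9 (t=13): produces B12=T

Answer: 1, 2, 3, 4, 6, 7, 8, 9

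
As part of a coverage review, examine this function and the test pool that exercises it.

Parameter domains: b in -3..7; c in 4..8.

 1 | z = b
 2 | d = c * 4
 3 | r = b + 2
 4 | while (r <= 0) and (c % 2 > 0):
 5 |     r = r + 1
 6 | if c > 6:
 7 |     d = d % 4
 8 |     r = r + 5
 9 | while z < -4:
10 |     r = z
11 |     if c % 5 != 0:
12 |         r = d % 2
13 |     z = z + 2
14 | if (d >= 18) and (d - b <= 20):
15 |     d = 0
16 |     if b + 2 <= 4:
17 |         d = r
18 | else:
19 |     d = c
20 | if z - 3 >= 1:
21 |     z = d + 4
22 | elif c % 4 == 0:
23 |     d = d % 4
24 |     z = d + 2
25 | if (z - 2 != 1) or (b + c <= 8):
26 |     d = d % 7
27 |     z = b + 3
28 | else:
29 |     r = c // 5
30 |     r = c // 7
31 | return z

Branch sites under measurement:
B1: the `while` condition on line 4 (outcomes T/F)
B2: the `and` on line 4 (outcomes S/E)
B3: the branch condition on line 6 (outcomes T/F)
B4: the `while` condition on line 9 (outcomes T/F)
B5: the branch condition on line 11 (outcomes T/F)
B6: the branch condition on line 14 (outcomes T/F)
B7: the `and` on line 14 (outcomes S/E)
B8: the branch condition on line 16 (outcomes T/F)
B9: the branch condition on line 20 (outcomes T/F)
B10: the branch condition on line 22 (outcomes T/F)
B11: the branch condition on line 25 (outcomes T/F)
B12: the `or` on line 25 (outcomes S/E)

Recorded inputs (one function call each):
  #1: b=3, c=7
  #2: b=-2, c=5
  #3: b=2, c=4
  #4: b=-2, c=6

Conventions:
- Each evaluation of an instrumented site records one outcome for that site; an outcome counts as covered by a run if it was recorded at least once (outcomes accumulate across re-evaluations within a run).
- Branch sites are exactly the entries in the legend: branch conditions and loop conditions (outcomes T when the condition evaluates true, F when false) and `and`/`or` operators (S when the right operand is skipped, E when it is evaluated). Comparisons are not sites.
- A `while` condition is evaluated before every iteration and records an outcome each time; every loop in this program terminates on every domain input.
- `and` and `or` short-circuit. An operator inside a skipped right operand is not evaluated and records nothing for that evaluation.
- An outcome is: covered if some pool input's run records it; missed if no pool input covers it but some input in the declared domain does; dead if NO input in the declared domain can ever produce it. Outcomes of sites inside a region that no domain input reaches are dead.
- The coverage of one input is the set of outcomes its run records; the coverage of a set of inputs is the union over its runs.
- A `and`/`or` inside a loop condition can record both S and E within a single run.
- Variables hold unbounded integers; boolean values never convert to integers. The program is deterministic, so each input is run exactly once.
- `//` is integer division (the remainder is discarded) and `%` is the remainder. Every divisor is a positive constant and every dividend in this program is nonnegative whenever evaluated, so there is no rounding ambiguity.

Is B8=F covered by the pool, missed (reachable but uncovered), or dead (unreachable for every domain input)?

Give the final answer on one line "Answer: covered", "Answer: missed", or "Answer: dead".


no pool input records B8=F
but domain input (b=3, c=5) does record it -> reachable, so missed
Answer: missed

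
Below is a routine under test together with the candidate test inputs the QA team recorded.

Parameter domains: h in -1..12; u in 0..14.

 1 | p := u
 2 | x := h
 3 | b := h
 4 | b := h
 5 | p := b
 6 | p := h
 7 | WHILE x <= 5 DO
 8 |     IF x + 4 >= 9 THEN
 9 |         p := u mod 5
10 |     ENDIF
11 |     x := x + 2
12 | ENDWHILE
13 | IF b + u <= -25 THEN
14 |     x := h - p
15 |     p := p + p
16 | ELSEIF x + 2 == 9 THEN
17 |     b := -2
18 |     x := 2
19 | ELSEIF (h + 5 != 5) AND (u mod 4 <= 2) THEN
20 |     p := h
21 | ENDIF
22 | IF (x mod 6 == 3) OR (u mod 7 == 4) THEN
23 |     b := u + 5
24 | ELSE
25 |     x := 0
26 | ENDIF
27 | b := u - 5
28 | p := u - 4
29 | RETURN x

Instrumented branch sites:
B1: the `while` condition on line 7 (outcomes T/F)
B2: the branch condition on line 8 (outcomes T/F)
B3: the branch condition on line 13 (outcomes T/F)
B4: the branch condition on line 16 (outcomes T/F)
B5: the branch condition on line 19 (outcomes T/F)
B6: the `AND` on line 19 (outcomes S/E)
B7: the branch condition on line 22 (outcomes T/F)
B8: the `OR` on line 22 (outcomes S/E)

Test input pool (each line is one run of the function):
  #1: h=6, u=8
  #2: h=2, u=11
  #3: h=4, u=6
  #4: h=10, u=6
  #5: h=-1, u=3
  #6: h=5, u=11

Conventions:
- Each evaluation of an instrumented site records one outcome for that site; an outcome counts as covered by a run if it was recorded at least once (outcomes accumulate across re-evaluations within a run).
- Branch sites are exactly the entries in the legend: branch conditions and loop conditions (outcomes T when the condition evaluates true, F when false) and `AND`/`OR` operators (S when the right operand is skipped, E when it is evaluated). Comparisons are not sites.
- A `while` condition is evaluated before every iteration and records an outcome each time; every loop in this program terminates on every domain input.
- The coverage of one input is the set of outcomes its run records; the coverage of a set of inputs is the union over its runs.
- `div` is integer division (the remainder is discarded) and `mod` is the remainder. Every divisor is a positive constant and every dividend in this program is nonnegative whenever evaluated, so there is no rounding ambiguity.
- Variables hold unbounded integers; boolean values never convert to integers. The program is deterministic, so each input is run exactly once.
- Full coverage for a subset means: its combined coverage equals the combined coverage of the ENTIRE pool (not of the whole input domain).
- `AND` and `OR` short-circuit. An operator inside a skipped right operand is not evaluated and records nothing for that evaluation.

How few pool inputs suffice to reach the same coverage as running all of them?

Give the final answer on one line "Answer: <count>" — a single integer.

#1 (h=6, u=8) -> B1->F, B3->F, B4->F, B6->E, B5->T, B8->E, B7->F; covered: B1=F, B3=F, B4=F, B5=T, B6=E, B7=F, B8=E
#2 (h=2, u=11) -> B1->T, B2->F, B1->T, B2->F, B1->F, B3->F, B4->F, B6->E, B5->F, B8->E, B7->T; covered: B1=T, B1=F, B2=F, B3=F, B4=F, B5=F, B6=E, B7=T, B8=E
#3 (h=4, u=6) -> B1->T, B2->F, B1->F, B3->F, B4->F, B6->E, B5->T, B8->E, B7->F; covered: B1=T, B1=F, B2=F, B3=F, B4=F, B5=T, B6=E, B7=F, B8=E
#4 (h=10, u=6) -> B1->F, B3->F, B4->F, B6->E, B5->T, B8->E, B7->F; covered: B1=F, B3=F, B4=F, B5=T, B6=E, B7=F, B8=E
#5 (h=-1, u=3) -> B1->T, B2->F, B1->T, B2->F, B1->T, B2->F, B1->T, B2->T, B1->F, B3->F, B4->T, B8->E, B7->F; covered: B1=T, B1=F, B2=T, B2=F, B3=F, B4=T, B7=F, B8=E
#6 (h=5, u=11) -> B1->T, B2->T, B1->F, B3->F, B4->T, B8->E, B7->T; covered: B1=T, B1=F, B2=T, B3=F, B4=T, B7=T, B8=E
together the pool reaches 13 outcomes: B1=T, B1=F, B2=T, B2=F, B3=F, B4=T, B4=F, B5=T, B5=F, B6=E, B7=T, B7=F, B8=E
no size-1 subset reaches all 13 outcomes (best union: 9/13)
no size-2 subset reaches all 13 outcomes (best union: 12/13)
inputs {1, 2, 5} (size 3) cover everything; no size-3 subset with a lexicographically smaller index list covers all 13

Answer: 3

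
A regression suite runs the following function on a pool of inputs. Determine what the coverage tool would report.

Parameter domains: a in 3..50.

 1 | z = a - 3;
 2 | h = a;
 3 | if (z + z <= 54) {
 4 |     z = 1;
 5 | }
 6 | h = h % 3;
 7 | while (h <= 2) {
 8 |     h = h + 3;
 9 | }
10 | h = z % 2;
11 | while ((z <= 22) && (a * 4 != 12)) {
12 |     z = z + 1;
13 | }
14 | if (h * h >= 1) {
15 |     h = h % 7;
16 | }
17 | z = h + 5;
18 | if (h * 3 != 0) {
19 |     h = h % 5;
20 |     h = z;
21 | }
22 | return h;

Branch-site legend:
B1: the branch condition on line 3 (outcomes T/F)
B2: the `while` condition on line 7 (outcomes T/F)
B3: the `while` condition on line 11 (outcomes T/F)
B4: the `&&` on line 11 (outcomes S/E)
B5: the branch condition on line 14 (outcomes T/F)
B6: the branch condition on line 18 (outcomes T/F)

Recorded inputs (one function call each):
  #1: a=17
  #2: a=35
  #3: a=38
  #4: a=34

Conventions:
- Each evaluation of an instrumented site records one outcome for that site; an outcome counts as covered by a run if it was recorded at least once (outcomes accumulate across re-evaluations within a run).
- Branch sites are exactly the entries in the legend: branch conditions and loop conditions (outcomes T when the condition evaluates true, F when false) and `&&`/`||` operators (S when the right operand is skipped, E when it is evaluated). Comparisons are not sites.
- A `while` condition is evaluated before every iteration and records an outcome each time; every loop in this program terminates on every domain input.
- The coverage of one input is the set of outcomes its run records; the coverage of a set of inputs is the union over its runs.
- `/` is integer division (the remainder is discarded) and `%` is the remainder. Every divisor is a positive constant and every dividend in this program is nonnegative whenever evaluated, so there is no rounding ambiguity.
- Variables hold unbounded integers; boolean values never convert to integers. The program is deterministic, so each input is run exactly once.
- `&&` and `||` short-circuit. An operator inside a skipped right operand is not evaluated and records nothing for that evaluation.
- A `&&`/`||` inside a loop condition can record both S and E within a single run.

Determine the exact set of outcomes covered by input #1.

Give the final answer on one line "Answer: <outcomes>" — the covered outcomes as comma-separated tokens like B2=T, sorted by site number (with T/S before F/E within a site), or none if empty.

Simulating input #1 (a=17) step by step:
  B1->T, B2->T, B2->F, B4->E, B3->T, B4->E, B3->T, B4->E, B3->T, B4->E
  B3->T, B4->E, B3->T, B4->E, B3->T, B4->E, B3->T, B4->E, B3->T, B4->E
  B3->T, B4->E, B3->T, B4->E, B3->T, B4->E, B3->T, B4->E, B3->T, B4->E
  B3->T, B4->E, B3->T, B4->E, B3->T, B4->E, B3->T, B4->E, B3->T, B4->E
  B3->T, B4->E, B3->T, B4->E, B3->T, B4->E, B3->T, B4->S, B3->F, B5->T
  B6->T
deduplicating events, the covered set is: B1=T, B2=T, B2=F, B3=T, B3=F, B4=S, B4=E, B5=T, B6=T

Answer: B1=T, B2=T, B2=F, B3=T, B3=F, B4=S, B4=E, B5=T, B6=T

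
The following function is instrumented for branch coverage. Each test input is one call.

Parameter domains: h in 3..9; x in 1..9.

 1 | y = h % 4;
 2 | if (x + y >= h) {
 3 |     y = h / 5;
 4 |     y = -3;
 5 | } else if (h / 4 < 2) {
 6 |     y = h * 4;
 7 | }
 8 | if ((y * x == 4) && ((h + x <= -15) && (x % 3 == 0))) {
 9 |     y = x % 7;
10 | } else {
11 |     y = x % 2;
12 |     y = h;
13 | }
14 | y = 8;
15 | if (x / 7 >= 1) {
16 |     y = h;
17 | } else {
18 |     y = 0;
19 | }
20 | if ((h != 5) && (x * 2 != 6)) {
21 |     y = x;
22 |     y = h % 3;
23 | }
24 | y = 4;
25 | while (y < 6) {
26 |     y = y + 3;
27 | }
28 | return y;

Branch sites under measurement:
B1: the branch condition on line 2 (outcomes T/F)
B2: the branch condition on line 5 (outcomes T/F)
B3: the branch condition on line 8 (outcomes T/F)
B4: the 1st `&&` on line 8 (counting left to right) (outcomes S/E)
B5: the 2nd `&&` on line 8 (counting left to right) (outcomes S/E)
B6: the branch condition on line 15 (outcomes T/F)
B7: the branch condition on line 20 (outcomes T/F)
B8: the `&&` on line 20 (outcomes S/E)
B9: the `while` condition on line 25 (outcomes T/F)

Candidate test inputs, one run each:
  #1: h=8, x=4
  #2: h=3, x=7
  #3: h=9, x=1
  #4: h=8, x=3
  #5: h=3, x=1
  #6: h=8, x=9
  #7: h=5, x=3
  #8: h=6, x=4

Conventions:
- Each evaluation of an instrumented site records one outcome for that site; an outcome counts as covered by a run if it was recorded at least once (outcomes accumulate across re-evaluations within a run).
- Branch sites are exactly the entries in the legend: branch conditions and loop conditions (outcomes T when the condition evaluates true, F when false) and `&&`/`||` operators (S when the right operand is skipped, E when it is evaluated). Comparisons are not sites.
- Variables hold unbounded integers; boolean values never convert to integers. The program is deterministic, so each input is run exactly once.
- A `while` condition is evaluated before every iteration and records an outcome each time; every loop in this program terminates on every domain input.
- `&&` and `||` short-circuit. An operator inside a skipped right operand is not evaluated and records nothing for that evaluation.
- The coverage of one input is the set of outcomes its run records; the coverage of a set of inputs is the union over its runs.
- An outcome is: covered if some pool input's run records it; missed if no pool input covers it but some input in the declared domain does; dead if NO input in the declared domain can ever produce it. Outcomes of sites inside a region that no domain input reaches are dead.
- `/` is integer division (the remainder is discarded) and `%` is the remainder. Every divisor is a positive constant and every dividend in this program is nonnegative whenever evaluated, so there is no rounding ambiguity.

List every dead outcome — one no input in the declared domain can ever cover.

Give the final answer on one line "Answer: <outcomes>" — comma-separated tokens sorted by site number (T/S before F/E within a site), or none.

running all 63 domain inputs and tallying outcomes:
  B3=T: zero occurrences over every domain input -> dead
  B5=E: zero occurrences over every domain input -> dead
  reachable outcomes have witnesses, e.g. B1=T (e.g. h=3, x=1), B1=F (e.g. h=4, x=1), B2=T (e.g. h=4, x=1), B2=F (e.g. h=8, x=1)

Answer: B3=T, B5=E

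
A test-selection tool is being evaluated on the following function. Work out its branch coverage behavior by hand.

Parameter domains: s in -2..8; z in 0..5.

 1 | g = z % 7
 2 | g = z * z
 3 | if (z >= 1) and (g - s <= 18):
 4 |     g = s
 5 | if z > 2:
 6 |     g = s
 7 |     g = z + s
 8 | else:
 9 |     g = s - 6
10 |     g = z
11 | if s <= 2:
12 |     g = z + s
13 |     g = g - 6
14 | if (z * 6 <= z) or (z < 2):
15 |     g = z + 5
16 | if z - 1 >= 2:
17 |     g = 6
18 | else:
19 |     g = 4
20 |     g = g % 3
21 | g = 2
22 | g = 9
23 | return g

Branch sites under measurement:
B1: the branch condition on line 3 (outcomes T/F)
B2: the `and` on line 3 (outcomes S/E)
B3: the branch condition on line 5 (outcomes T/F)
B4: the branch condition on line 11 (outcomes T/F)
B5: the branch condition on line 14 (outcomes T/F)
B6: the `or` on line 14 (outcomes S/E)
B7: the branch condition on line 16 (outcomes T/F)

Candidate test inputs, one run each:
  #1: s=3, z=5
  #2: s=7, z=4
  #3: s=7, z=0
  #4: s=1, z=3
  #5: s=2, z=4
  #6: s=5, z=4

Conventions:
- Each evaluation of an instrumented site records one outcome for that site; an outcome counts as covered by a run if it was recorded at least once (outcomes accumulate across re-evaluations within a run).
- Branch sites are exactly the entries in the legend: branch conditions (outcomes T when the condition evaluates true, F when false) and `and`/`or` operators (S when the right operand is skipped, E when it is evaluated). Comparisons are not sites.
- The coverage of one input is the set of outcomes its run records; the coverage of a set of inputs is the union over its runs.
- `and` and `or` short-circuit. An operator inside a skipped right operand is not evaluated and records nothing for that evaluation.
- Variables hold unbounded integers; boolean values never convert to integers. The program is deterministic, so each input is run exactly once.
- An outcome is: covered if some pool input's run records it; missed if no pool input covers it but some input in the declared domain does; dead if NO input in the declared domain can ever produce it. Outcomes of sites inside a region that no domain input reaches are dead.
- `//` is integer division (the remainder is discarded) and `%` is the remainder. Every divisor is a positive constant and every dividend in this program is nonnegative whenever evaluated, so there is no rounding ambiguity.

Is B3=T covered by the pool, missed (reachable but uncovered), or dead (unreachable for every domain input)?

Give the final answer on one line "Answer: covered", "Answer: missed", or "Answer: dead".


B3=T is recorded by pool input(s) 1, 2, 4, 5, 6 -> covered
Answer: covered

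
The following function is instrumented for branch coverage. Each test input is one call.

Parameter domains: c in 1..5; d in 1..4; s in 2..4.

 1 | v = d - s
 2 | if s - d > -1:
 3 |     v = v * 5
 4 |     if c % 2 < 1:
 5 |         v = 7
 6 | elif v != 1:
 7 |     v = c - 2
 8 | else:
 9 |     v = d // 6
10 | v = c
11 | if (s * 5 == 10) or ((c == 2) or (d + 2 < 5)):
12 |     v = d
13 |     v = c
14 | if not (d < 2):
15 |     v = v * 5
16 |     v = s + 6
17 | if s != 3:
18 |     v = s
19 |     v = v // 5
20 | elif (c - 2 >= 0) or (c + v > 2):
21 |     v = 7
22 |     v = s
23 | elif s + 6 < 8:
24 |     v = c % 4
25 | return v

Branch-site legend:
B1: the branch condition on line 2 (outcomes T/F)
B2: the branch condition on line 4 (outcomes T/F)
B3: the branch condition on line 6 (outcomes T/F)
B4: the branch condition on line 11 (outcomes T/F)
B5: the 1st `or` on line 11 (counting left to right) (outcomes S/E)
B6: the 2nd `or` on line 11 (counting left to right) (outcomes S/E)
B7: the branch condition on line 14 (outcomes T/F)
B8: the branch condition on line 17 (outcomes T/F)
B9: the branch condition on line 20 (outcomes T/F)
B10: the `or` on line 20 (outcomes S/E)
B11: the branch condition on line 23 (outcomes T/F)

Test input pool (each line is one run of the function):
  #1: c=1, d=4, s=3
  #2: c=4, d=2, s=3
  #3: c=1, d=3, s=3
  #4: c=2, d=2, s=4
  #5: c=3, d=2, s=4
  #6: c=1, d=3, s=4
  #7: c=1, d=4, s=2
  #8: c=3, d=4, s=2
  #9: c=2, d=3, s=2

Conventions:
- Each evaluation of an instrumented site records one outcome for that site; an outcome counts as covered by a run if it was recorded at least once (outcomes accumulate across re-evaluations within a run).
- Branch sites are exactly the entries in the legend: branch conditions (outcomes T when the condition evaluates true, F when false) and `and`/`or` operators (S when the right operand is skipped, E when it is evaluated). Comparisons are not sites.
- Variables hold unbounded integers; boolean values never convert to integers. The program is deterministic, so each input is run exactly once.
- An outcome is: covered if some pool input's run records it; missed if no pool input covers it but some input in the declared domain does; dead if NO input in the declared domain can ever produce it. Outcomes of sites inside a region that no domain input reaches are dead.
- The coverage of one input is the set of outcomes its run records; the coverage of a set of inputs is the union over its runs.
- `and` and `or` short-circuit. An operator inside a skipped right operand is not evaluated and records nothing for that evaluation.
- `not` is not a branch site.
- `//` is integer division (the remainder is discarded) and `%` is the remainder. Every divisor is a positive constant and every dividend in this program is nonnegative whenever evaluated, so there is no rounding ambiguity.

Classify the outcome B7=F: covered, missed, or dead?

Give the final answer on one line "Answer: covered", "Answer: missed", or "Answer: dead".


no pool input records B7=F
but domain input (c=1, d=1, s=2) does record it -> reachable, so missed
Answer: missed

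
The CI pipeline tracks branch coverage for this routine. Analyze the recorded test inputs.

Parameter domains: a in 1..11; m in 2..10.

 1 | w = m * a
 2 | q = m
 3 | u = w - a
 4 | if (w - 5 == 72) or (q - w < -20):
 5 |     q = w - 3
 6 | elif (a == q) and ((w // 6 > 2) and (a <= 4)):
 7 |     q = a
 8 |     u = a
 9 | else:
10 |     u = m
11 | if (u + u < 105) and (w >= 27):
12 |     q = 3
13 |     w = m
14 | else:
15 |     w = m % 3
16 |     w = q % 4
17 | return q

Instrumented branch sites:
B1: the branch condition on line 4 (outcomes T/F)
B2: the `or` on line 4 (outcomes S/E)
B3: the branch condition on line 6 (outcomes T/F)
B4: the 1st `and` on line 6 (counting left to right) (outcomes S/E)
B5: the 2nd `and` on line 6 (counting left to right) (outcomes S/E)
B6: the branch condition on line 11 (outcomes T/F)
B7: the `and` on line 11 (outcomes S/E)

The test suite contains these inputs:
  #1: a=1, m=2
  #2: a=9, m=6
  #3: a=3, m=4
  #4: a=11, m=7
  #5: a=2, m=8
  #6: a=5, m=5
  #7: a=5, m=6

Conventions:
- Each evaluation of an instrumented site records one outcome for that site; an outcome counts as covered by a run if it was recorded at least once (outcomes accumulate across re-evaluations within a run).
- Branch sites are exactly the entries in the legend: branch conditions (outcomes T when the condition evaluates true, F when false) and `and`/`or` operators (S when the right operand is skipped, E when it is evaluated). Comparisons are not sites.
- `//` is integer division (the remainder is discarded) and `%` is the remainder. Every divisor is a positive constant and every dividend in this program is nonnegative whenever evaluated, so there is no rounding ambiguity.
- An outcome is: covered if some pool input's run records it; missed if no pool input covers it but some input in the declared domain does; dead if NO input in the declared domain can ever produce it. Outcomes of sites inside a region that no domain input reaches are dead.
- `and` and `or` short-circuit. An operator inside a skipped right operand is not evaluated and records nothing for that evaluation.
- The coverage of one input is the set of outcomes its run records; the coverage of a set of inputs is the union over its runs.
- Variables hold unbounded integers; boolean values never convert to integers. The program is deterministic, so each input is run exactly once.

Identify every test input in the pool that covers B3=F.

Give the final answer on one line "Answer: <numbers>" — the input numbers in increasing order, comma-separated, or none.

input #1 (a=1, m=2): hits B3=F
input #2 (a=9, m=6): never hits B3=F
input #3 (a=3, m=4): hits B3=F
input #4 (a=11, m=7): never hits B3=F
input #5 (a=2, m=8): hits B3=F
input #6 (a=5, m=5): hits B3=F
input #7 (a=5, m=6): never hits B3=F

Answer: 1, 3, 5, 6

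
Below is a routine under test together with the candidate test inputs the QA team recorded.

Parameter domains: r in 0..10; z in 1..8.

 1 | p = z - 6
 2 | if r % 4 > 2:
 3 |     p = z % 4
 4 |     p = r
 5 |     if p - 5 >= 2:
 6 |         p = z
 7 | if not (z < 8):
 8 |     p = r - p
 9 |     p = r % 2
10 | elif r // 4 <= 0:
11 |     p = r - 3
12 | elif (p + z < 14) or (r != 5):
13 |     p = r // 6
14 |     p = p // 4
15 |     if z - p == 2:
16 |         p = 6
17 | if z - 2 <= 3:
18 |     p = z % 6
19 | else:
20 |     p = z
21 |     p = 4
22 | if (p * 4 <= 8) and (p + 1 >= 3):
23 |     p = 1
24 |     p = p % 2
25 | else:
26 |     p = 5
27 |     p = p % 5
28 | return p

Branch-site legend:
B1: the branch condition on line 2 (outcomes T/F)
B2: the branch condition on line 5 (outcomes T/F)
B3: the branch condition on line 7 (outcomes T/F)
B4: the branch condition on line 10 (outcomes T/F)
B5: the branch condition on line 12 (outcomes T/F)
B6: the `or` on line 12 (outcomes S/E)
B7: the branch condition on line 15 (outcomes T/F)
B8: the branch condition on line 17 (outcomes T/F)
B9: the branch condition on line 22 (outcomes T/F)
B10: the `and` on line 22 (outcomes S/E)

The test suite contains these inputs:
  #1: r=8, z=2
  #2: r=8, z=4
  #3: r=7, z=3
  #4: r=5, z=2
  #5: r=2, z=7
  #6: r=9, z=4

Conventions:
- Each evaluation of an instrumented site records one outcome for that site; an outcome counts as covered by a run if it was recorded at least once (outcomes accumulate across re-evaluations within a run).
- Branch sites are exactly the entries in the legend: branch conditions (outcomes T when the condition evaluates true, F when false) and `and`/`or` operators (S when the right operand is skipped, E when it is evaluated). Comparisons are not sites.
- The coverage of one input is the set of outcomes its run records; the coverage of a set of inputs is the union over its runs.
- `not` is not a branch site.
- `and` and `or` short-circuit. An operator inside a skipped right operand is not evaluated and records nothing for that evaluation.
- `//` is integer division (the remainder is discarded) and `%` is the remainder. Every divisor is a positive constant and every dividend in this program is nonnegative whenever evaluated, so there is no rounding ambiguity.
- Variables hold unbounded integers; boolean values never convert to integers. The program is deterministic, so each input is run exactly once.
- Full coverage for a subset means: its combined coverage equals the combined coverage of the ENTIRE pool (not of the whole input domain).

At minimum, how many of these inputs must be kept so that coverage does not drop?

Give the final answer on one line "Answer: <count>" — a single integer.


input #1 (r=8, z=2): covers B1=F, B3=F, B4=F, B5=T, B6=S, B7=T, B8=T, B9=T, B10=E
input #2 (r=8, z=4): covers B1=F, B3=F, B4=F, B5=T, B6=S, B7=F, B8=T, B9=F, B10=S
input #3 (r=7, z=3): covers B1=T, B2=T, B3=F, B4=F, B5=T, B6=S, B7=F, B8=T, B9=F, B10=S
input #4 (r=5, z=2): covers B1=F, B3=F, B4=F, B5=T, B6=S, B7=T, B8=T, B9=T, B10=E
input #5 (r=2, z=7): covers B1=F, B3=F, B4=T, B8=F, B9=F, B10=S
input #6 (r=9, z=4): covers B1=F, B3=F, B4=F, B5=T, B6=S, B7=F, B8=T, B9=F, B10=S
together the pool reaches 16 outcomes: B1=T, B1=F, B2=T, B3=F, B4=T, B4=F, B5=T, B6=S, B7=T, B7=F, B8=T, B8=F, B9=T, B9=F, B10=S, B10=E
every size-1 subset falls short of the 16 outcomes (best: 10/16)
every size-2 subset falls short of the 16 outcomes (best: 14/16)
at size 3, {1, 3, 5} reaches all 16 outcomes; every lexicographically earlier size-3 subset fails
Answer: 3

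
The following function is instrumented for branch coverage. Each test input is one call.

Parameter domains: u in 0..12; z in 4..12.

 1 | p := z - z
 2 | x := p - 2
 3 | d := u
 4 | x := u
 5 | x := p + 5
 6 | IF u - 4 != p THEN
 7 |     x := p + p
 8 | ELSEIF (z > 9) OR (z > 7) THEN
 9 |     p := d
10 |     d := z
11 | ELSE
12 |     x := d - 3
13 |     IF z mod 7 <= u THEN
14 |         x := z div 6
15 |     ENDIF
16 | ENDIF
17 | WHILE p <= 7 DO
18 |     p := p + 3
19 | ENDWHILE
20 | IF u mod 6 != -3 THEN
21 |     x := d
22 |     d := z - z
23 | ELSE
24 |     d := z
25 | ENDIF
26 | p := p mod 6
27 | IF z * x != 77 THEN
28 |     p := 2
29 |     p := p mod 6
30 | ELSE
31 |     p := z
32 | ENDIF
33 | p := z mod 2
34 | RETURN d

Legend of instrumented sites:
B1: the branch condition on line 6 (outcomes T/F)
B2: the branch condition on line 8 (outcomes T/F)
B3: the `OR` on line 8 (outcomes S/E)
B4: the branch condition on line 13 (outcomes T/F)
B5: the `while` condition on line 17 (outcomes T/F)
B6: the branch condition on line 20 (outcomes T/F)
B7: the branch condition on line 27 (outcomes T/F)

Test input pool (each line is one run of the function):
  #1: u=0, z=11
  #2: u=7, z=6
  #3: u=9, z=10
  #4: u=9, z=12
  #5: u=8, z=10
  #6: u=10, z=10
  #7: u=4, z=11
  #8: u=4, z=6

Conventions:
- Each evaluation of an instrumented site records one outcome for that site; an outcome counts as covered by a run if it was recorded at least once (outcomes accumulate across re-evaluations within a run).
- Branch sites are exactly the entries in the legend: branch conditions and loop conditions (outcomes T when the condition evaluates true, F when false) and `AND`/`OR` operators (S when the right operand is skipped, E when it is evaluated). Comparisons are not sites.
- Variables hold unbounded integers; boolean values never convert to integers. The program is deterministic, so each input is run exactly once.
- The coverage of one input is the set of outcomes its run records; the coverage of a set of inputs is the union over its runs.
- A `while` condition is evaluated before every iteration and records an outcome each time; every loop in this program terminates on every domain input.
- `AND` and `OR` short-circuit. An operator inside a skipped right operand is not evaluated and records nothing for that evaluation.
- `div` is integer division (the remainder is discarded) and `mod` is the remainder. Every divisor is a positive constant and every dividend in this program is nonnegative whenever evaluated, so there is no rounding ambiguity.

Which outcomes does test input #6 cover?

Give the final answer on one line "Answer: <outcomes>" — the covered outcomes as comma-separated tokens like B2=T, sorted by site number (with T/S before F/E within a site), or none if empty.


Simulating input #6 (u=10, z=10) step by step:
  B1->T, B5->T, B5->T, B5->T, B5->F, B6->T, B7->T
collecting distinct outcomes: B1=T, B5=T, B5=F, B6=T, B7=T
Answer: B1=T, B5=T, B5=F, B6=T, B7=T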